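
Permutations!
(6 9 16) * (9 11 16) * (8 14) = (6 11 16)(8 14) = [0, 1, 2, 3, 4, 5, 11, 7, 14, 9, 10, 16, 12, 13, 8, 15, 6]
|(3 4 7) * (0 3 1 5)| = 6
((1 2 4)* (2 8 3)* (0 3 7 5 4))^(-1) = (0 2 3)(1 4 5 7 8)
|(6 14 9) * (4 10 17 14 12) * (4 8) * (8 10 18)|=|(4 18 8)(6 12 10 17 14 9)|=6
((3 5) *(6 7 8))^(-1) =((3 5)(6 7 8))^(-1) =(3 5)(6 8 7)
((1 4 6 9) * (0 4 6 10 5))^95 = (0 5 10 4)(1 9 6)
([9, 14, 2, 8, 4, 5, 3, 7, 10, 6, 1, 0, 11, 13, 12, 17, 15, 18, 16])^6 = [1, 6, 2, 11, 4, 5, 12, 7, 0, 14, 9, 10, 8, 13, 3, 18, 17, 16, 15]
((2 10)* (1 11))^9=((1 11)(2 10))^9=(1 11)(2 10)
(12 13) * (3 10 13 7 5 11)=[0, 1, 2, 10, 4, 11, 6, 5, 8, 9, 13, 3, 7, 12]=(3 10 13 12 7 5 11)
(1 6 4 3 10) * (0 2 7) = [2, 6, 7, 10, 3, 5, 4, 0, 8, 9, 1] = (0 2 7)(1 6 4 3 10)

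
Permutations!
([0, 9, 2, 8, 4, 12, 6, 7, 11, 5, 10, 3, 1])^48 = [0, 1, 2, 3, 4, 5, 6, 7, 8, 9, 10, 11, 12]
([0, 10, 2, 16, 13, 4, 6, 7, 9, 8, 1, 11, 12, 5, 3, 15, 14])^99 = [0, 10, 2, 3, 4, 5, 6, 7, 9, 8, 1, 11, 12, 13, 14, 15, 16]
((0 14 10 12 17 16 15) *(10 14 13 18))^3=(0 10 16 13 12 15 18 17)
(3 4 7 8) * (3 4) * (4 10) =(4 7 8 10) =[0, 1, 2, 3, 7, 5, 6, 8, 10, 9, 4]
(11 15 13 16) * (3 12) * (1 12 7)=(1 12 3 7)(11 15 13 16)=[0, 12, 2, 7, 4, 5, 6, 1, 8, 9, 10, 15, 3, 16, 14, 13, 11]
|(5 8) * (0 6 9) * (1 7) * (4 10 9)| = 10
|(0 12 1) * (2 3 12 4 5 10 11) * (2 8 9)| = 11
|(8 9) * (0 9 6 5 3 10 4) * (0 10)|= |(0 9 8 6 5 3)(4 10)|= 6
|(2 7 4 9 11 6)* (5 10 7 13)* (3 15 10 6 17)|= 8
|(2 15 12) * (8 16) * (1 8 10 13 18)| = 6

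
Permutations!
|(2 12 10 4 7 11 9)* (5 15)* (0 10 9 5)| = 21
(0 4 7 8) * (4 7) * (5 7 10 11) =(0 10 11 5 7 8) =[10, 1, 2, 3, 4, 7, 6, 8, 0, 9, 11, 5]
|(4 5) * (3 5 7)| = 4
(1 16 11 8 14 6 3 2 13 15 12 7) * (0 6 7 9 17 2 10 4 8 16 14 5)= [6, 14, 13, 10, 8, 0, 3, 1, 5, 17, 4, 16, 9, 15, 7, 12, 11, 2]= (0 6 3 10 4 8 5)(1 14 7)(2 13 15 12 9 17)(11 16)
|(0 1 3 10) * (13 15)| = |(0 1 3 10)(13 15)| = 4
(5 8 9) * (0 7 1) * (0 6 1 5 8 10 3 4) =(0 7 5 10 3 4)(1 6)(8 9) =[7, 6, 2, 4, 0, 10, 1, 5, 9, 8, 3]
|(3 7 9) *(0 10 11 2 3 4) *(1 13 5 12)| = |(0 10 11 2 3 7 9 4)(1 13 5 12)| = 8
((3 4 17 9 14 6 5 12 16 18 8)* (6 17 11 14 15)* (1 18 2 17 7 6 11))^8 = ((1 18 8 3 4)(2 17 9 15 11 14 7 6 5 12 16))^8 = (1 3 18 4 8)(2 5 14 9 16 6 11 17 12 7 15)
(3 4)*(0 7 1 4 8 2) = [7, 4, 0, 8, 3, 5, 6, 1, 2] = (0 7 1 4 3 8 2)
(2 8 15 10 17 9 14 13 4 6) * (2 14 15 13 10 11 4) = (2 8 13)(4 6 14 10 17 9 15 11) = [0, 1, 8, 3, 6, 5, 14, 7, 13, 15, 17, 4, 12, 2, 10, 11, 16, 9]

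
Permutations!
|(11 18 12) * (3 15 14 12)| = 6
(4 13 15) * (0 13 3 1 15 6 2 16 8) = [13, 15, 16, 1, 3, 5, 2, 7, 0, 9, 10, 11, 12, 6, 14, 4, 8] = (0 13 6 2 16 8)(1 15 4 3)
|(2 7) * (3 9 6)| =|(2 7)(3 9 6)| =6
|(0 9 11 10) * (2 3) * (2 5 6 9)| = 8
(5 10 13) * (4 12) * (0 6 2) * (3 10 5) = [6, 1, 0, 10, 12, 5, 2, 7, 8, 9, 13, 11, 4, 3] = (0 6 2)(3 10 13)(4 12)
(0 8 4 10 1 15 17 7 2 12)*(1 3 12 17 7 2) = [8, 15, 17, 12, 10, 5, 6, 1, 4, 9, 3, 11, 0, 13, 14, 7, 16, 2] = (0 8 4 10 3 12)(1 15 7)(2 17)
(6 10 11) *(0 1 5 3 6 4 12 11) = (0 1 5 3 6 10)(4 12 11) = [1, 5, 2, 6, 12, 3, 10, 7, 8, 9, 0, 4, 11]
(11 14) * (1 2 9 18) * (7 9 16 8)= (1 2 16 8 7 9 18)(11 14)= [0, 2, 16, 3, 4, 5, 6, 9, 7, 18, 10, 14, 12, 13, 11, 15, 8, 17, 1]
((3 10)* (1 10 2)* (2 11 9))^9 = (1 11)(2 3)(9 10)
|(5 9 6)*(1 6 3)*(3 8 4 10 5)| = 15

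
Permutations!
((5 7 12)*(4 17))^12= (17)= ((4 17)(5 7 12))^12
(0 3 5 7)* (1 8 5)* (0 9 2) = (0 3 1 8 5 7 9 2) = [3, 8, 0, 1, 4, 7, 6, 9, 5, 2]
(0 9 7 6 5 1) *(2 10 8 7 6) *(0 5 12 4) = [9, 5, 10, 3, 0, 1, 12, 2, 7, 6, 8, 11, 4] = (0 9 6 12 4)(1 5)(2 10 8 7)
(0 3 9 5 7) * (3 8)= (0 8 3 9 5 7)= [8, 1, 2, 9, 4, 7, 6, 0, 3, 5]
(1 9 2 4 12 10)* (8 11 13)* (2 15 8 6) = (1 9 15 8 11 13 6 2 4 12 10) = [0, 9, 4, 3, 12, 5, 2, 7, 11, 15, 1, 13, 10, 6, 14, 8]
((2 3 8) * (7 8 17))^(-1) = (2 8 7 17 3)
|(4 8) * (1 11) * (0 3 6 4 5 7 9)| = |(0 3 6 4 8 5 7 9)(1 11)| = 8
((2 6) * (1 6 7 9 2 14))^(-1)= (1 14 6)(2 9 7)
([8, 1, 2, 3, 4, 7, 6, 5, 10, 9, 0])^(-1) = (0 10 8)(5 7)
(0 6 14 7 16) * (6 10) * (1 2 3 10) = [1, 2, 3, 10, 4, 5, 14, 16, 8, 9, 6, 11, 12, 13, 7, 15, 0] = (0 1 2 3 10 6 14 7 16)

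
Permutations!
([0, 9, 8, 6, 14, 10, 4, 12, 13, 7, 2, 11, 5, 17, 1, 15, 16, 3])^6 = (1 2 4 5 3 7 13)(6 12 17 9 8 14 10)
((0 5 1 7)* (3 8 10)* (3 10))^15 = ((10)(0 5 1 7)(3 8))^15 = (10)(0 7 1 5)(3 8)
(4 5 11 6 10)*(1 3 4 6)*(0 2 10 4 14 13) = (0 2 10 6 4 5 11 1 3 14 13) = [2, 3, 10, 14, 5, 11, 4, 7, 8, 9, 6, 1, 12, 0, 13]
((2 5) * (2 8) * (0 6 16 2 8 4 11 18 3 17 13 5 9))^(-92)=((0 6 16 2 9)(3 17 13 5 4 11 18))^(-92)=(0 2 6 9 16)(3 18 11 4 5 13 17)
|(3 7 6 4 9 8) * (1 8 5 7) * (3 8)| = |(1 3)(4 9 5 7 6)| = 10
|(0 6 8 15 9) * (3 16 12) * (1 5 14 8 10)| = |(0 6 10 1 5 14 8 15 9)(3 16 12)| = 9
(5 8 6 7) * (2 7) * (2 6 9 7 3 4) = (2 3 4)(5 8 9 7) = [0, 1, 3, 4, 2, 8, 6, 5, 9, 7]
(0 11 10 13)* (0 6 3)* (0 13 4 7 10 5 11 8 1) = [8, 0, 2, 13, 7, 11, 3, 10, 1, 9, 4, 5, 12, 6] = (0 8 1)(3 13 6)(4 7 10)(5 11)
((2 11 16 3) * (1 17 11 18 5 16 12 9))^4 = (1 9 12 11 17)(2 3 16 5 18)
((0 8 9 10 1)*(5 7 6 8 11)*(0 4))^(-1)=(0 4 1 10 9 8 6 7 5 11)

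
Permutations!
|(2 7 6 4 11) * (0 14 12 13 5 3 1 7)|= 12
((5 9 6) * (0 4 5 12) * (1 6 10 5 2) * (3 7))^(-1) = (0 12 6 1 2 4)(3 7)(5 10 9)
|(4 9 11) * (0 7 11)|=|(0 7 11 4 9)|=5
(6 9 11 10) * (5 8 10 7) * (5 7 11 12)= (5 8 10 6 9 12)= [0, 1, 2, 3, 4, 8, 9, 7, 10, 12, 6, 11, 5]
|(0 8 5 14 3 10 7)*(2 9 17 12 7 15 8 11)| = |(0 11 2 9 17 12 7)(3 10 15 8 5 14)| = 42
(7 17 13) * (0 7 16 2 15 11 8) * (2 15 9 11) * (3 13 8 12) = (0 7 17 8)(2 9 11 12 3 13 16 15) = [7, 1, 9, 13, 4, 5, 6, 17, 0, 11, 10, 12, 3, 16, 14, 2, 15, 8]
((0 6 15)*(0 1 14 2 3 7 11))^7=((0 6 15 1 14 2 3 7 11))^7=(0 7 2 1 6 11 3 14 15)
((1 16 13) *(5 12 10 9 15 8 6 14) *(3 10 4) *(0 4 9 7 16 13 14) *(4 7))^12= (0 16 5 9 8)(6 7 14 12 15)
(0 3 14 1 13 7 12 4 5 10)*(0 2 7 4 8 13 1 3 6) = (0 6)(2 7 12 8 13 4 5 10)(3 14) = [6, 1, 7, 14, 5, 10, 0, 12, 13, 9, 2, 11, 8, 4, 3]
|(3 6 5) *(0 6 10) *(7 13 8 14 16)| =|(0 6 5 3 10)(7 13 8 14 16)| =5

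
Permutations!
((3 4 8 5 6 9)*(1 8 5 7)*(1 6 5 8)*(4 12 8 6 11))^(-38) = (3 8 11 6)(4 9 12 7)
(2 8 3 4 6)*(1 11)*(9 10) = (1 11)(2 8 3 4 6)(9 10) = [0, 11, 8, 4, 6, 5, 2, 7, 3, 10, 9, 1]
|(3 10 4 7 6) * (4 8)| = |(3 10 8 4 7 6)| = 6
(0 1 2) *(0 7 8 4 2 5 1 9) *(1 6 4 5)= [9, 1, 7, 3, 2, 6, 4, 8, 5, 0]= (0 9)(2 7 8 5 6 4)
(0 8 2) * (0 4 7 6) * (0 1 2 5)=(0 8 5)(1 2 4 7 6)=[8, 2, 4, 3, 7, 0, 1, 6, 5]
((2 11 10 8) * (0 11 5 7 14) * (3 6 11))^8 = ((0 3 6 11 10 8 2 5 7 14))^8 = (0 7 2 10 6)(3 14 5 8 11)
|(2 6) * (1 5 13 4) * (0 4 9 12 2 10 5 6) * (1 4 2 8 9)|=30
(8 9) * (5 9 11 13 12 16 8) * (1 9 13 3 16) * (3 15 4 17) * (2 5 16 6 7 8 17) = [0, 9, 5, 6, 2, 13, 7, 8, 11, 16, 10, 15, 1, 12, 14, 4, 17, 3] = (1 9 16 17 3 6 7 8 11 15 4 2 5 13 12)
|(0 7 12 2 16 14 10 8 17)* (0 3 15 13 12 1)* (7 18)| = 20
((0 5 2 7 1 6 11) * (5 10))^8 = ((0 10 5 2 7 1 6 11))^8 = (11)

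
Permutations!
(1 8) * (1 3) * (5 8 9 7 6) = (1 9 7 6 5 8 3) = [0, 9, 2, 1, 4, 8, 5, 6, 3, 7]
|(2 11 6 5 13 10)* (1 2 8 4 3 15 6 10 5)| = 18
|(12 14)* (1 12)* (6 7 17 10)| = 12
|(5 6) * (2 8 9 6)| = |(2 8 9 6 5)| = 5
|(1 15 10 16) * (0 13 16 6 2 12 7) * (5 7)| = 11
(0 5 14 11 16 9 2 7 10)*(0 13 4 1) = (0 5 14 11 16 9 2 7 10 13 4 1) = [5, 0, 7, 3, 1, 14, 6, 10, 8, 2, 13, 16, 12, 4, 11, 15, 9]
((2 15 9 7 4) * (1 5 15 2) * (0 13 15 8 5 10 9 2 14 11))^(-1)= ((0 13 15 2 14 11)(1 10 9 7 4)(5 8))^(-1)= (0 11 14 2 15 13)(1 4 7 9 10)(5 8)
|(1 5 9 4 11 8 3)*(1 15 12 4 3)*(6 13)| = |(1 5 9 3 15 12 4 11 8)(6 13)| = 18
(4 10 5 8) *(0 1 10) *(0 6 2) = [1, 10, 0, 3, 6, 8, 2, 7, 4, 9, 5] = (0 1 10 5 8 4 6 2)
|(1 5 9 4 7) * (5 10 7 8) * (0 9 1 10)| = |(0 9 4 8 5 1)(7 10)| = 6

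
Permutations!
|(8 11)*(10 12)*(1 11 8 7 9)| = |(1 11 7 9)(10 12)| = 4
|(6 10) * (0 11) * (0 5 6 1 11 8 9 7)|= |(0 8 9 7)(1 11 5 6 10)|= 20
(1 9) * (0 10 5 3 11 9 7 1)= (0 10 5 3 11 9)(1 7)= [10, 7, 2, 11, 4, 3, 6, 1, 8, 0, 5, 9]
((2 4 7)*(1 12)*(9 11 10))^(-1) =((1 12)(2 4 7)(9 11 10))^(-1) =(1 12)(2 7 4)(9 10 11)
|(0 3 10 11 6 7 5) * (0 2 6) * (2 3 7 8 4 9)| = 30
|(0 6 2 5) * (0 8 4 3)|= 7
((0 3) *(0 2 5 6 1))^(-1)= (0 1 6 5 2 3)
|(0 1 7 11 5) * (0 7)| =|(0 1)(5 7 11)| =6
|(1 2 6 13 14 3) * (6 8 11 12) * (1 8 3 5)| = 10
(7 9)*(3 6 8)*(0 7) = [7, 1, 2, 6, 4, 5, 8, 9, 3, 0] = (0 7 9)(3 6 8)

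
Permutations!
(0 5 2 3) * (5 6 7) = [6, 1, 3, 0, 4, 2, 7, 5] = (0 6 7 5 2 3)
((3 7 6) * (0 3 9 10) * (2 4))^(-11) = ((0 3 7 6 9 10)(2 4))^(-11) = (0 3 7 6 9 10)(2 4)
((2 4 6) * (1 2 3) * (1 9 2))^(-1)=(2 9 3 6 4)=((2 4 6 3 9))^(-1)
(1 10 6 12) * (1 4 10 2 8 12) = [0, 2, 8, 3, 10, 5, 1, 7, 12, 9, 6, 11, 4] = (1 2 8 12 4 10 6)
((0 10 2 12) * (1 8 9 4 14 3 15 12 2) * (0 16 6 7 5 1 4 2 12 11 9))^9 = ((0 10 4 14 3 15 11 9 2 12 16 6 7 5 1 8))^9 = (0 12 4 6 3 5 11 8 2 10 16 14 7 15 1 9)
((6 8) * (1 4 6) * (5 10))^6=((1 4 6 8)(5 10))^6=(10)(1 6)(4 8)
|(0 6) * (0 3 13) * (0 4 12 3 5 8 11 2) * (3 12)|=6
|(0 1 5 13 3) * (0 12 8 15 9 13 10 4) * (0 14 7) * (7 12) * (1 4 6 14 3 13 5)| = 8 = |(0 4 3 7)(5 10 6 14 12 8 15 9)|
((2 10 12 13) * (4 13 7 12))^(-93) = (2 13 4 10)(7 12) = ((2 10 4 13)(7 12))^(-93)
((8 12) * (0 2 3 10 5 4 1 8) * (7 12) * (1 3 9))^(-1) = ((0 2 9 1 8 7 12)(3 10 5 4))^(-1) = (0 12 7 8 1 9 2)(3 4 5 10)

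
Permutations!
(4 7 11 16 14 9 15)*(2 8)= [0, 1, 8, 3, 7, 5, 6, 11, 2, 15, 10, 16, 12, 13, 9, 4, 14]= (2 8)(4 7 11 16 14 9 15)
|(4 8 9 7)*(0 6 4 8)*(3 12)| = |(0 6 4)(3 12)(7 8 9)| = 6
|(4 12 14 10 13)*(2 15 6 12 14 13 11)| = |(2 15 6 12 13 4 14 10 11)| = 9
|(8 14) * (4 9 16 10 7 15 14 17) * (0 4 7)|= 5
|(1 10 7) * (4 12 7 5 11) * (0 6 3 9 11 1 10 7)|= |(0 6 3 9 11 4 12)(1 7 10 5)|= 28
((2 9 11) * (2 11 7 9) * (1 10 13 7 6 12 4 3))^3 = (1 7 12)(3 13 6)(4 10 9)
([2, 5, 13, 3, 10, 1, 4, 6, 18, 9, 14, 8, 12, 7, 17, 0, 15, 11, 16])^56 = [0, 1, 2, 3, 4, 5, 6, 7, 8, 9, 10, 11, 12, 13, 14, 15, 16, 17, 18]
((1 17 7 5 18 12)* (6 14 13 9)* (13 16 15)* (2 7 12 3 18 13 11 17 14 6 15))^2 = (18)(1 16 7 13 15 17)(2 5 9 11 12 14)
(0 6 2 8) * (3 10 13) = (0 6 2 8)(3 10 13) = [6, 1, 8, 10, 4, 5, 2, 7, 0, 9, 13, 11, 12, 3]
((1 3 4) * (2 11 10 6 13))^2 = (1 4 3)(2 10 13 11 6)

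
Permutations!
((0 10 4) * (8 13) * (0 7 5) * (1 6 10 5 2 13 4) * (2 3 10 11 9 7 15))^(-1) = (0 5)(1 10 3 7 9 11 6)(2 15 4 8 13)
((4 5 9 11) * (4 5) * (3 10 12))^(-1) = ((3 10 12)(5 9 11))^(-1) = (3 12 10)(5 11 9)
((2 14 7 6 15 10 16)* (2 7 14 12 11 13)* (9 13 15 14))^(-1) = ((2 12 11 15 10 16 7 6 14 9 13))^(-1) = (2 13 9 14 6 7 16 10 15 11 12)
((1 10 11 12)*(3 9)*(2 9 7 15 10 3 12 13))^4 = (1 10 9 7 13)(2 3 11 12 15)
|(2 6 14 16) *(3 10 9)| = |(2 6 14 16)(3 10 9)| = 12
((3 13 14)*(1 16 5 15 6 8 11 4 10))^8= (1 10 4 11 8 6 15 5 16)(3 14 13)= ((1 16 5 15 6 8 11 4 10)(3 13 14))^8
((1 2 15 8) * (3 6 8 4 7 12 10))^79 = ((1 2 15 4 7 12 10 3 6 8))^79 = (1 8 6 3 10 12 7 4 15 2)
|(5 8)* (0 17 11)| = 6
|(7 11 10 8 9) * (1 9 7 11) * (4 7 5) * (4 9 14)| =20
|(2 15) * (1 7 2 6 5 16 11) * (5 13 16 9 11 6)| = |(1 7 2 15 5 9 11)(6 13 16)| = 21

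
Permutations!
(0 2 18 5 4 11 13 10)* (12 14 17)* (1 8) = (0 2 18 5 4 11 13 10)(1 8)(12 14 17) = [2, 8, 18, 3, 11, 4, 6, 7, 1, 9, 0, 13, 14, 10, 17, 15, 16, 12, 5]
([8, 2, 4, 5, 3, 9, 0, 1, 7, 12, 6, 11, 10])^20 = (0 9 2)(1 6 5)(3 7 10)(4 8 12)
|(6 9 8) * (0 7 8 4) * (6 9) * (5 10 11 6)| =20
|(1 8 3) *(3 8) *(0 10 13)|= |(0 10 13)(1 3)|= 6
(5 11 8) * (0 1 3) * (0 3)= (0 1)(5 11 8)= [1, 0, 2, 3, 4, 11, 6, 7, 5, 9, 10, 8]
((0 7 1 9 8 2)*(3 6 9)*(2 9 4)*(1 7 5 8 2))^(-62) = (0 9 5 2 8)(1 6)(3 4) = ((0 5 8 9 2)(1 3 6 4))^(-62)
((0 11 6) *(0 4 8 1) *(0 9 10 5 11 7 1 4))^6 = ((0 7 1 9 10 5 11 6)(4 8))^6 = (0 11 10 1)(5 9 7 6)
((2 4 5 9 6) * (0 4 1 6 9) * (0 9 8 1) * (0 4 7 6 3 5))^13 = ((0 7 6 2 4)(1 3 5 9 8))^13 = (0 2 7 4 6)(1 9 3 8 5)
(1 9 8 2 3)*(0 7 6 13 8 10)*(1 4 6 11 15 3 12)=(0 7 11 15 3 4 6 13 8 2 12 1 9 10)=[7, 9, 12, 4, 6, 5, 13, 11, 2, 10, 0, 15, 1, 8, 14, 3]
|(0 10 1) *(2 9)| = |(0 10 1)(2 9)| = 6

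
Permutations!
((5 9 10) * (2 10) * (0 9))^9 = (0 5 10 2 9) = ((0 9 2 10 5))^9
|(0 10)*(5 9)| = 2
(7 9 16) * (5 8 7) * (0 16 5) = (0 16)(5 8 7 9) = [16, 1, 2, 3, 4, 8, 6, 9, 7, 5, 10, 11, 12, 13, 14, 15, 0]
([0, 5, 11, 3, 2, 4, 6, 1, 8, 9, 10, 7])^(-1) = [0, 7, 4, 3, 5, 1, 6, 11, 8, 9, 10, 2]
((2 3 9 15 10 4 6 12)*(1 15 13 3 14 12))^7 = ((1 15 10 4 6)(2 14 12)(3 9 13))^7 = (1 10 6 15 4)(2 14 12)(3 9 13)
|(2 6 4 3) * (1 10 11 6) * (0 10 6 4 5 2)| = 20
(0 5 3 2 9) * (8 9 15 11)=(0 5 3 2 15 11 8 9)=[5, 1, 15, 2, 4, 3, 6, 7, 9, 0, 10, 8, 12, 13, 14, 11]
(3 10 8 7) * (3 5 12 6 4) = (3 10 8 7 5 12 6 4) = [0, 1, 2, 10, 3, 12, 4, 5, 7, 9, 8, 11, 6]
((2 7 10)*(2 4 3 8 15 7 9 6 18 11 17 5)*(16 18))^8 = ((2 9 6 16 18 11 17 5)(3 8 15 7 10 4))^8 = (18)(3 15 10)(4 8 7)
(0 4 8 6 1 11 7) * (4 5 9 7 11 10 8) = (11)(0 5 9 7)(1 10 8 6) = [5, 10, 2, 3, 4, 9, 1, 0, 6, 7, 8, 11]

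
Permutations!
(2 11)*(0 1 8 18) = [1, 8, 11, 3, 4, 5, 6, 7, 18, 9, 10, 2, 12, 13, 14, 15, 16, 17, 0] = (0 1 8 18)(2 11)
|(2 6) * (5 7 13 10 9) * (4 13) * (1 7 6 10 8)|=5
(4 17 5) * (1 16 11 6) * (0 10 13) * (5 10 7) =[7, 16, 2, 3, 17, 4, 1, 5, 8, 9, 13, 6, 12, 0, 14, 15, 11, 10] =(0 7 5 4 17 10 13)(1 16 11 6)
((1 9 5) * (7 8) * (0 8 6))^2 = (0 7)(1 5 9)(6 8)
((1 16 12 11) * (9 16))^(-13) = ((1 9 16 12 11))^(-13) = (1 16 11 9 12)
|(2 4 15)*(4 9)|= |(2 9 4 15)|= 4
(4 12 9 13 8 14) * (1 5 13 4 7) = [0, 5, 2, 3, 12, 13, 6, 1, 14, 4, 10, 11, 9, 8, 7] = (1 5 13 8 14 7)(4 12 9)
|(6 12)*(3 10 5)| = |(3 10 5)(6 12)| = 6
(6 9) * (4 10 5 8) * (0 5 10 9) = [5, 1, 2, 3, 9, 8, 0, 7, 4, 6, 10] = (10)(0 5 8 4 9 6)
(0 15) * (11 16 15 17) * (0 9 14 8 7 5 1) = (0 17 11 16 15 9 14 8 7 5 1) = [17, 0, 2, 3, 4, 1, 6, 5, 7, 14, 10, 16, 12, 13, 8, 9, 15, 11]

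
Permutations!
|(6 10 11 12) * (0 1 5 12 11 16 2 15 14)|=|(0 1 5 12 6 10 16 2 15 14)|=10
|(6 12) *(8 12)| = |(6 8 12)| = 3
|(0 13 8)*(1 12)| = 6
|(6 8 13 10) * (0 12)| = |(0 12)(6 8 13 10)| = 4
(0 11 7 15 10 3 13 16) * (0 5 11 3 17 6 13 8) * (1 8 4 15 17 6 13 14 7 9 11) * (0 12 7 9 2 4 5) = (0 3 5 1 8 12 7 17 13 16)(2 4 15 10 6 14 9 11) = [3, 8, 4, 5, 15, 1, 14, 17, 12, 11, 6, 2, 7, 16, 9, 10, 0, 13]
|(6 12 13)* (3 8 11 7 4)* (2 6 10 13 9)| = 20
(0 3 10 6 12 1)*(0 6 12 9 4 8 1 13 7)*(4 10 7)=(0 3 7)(1 6 9 10 12 13 4 8)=[3, 6, 2, 7, 8, 5, 9, 0, 1, 10, 12, 11, 13, 4]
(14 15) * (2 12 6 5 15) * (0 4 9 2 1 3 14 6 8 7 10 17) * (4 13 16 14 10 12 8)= (0 13 16 14 1 3 10 17)(2 8 7 12 4 9)(5 15 6)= [13, 3, 8, 10, 9, 15, 5, 12, 7, 2, 17, 11, 4, 16, 1, 6, 14, 0]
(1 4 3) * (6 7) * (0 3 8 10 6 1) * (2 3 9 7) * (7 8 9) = (0 7 1 4 9 8 10 6 2 3) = [7, 4, 3, 0, 9, 5, 2, 1, 10, 8, 6]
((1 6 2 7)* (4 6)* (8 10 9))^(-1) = ((1 4 6 2 7)(8 10 9))^(-1) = (1 7 2 6 4)(8 9 10)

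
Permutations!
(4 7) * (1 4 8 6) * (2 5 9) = (1 4 7 8 6)(2 5 9) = [0, 4, 5, 3, 7, 9, 1, 8, 6, 2]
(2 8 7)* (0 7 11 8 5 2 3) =[7, 1, 5, 0, 4, 2, 6, 3, 11, 9, 10, 8] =(0 7 3)(2 5)(8 11)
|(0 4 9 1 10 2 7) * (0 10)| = 12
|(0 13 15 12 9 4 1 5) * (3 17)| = |(0 13 15 12 9 4 1 5)(3 17)| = 8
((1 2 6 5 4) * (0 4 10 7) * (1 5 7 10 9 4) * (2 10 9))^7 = ((0 1 10 9 4 5 2 6 7))^7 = (0 6 5 9 1 7 2 4 10)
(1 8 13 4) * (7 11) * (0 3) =(0 3)(1 8 13 4)(7 11) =[3, 8, 2, 0, 1, 5, 6, 11, 13, 9, 10, 7, 12, 4]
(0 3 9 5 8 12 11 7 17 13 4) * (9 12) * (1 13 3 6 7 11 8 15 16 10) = [6, 13, 2, 12, 0, 15, 7, 17, 9, 5, 1, 11, 8, 4, 14, 16, 10, 3] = (0 6 7 17 3 12 8 9 5 15 16 10 1 13 4)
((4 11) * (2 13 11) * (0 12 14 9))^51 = (0 9 14 12)(2 4 11 13)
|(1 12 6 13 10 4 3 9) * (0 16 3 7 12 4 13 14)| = |(0 16 3 9 1 4 7 12 6 14)(10 13)| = 10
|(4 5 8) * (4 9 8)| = |(4 5)(8 9)| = 2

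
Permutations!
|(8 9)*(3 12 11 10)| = |(3 12 11 10)(8 9)| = 4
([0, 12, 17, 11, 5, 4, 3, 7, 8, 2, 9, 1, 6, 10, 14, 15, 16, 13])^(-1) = [0, 11, 9, 6, 5, 4, 12, 7, 8, 10, 13, 3, 1, 17, 14, 15, 16, 2]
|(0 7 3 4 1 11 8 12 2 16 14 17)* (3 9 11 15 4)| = 30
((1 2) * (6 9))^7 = (1 2)(6 9)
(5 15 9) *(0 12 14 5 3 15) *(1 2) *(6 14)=(0 12 6 14 5)(1 2)(3 15 9)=[12, 2, 1, 15, 4, 0, 14, 7, 8, 3, 10, 11, 6, 13, 5, 9]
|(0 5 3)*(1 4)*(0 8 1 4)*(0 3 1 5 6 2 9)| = |(0 6 2 9)(1 3 8 5)| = 4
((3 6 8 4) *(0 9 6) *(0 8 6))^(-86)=((0 9)(3 8 4))^(-86)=(9)(3 8 4)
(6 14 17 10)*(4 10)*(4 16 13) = [0, 1, 2, 3, 10, 5, 14, 7, 8, 9, 6, 11, 12, 4, 17, 15, 13, 16] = (4 10 6 14 17 16 13)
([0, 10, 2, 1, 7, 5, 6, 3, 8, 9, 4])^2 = [0, 4, 2, 10, 3, 5, 6, 1, 8, 9, 7]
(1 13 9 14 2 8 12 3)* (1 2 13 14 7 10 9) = (1 14 13)(2 8 12 3)(7 10 9) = [0, 14, 8, 2, 4, 5, 6, 10, 12, 7, 9, 11, 3, 1, 13]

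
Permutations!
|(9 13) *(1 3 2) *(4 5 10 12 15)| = |(1 3 2)(4 5 10 12 15)(9 13)| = 30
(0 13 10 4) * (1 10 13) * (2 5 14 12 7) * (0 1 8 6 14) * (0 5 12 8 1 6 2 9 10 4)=[1, 4, 12, 3, 6, 5, 14, 9, 2, 10, 0, 11, 7, 13, 8]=(0 1 4 6 14 8 2 12 7 9 10)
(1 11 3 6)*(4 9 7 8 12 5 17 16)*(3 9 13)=(1 11 9 7 8 12 5 17 16 4 13 3 6)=[0, 11, 2, 6, 13, 17, 1, 8, 12, 7, 10, 9, 5, 3, 14, 15, 4, 16]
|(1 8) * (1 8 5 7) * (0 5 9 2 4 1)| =|(0 5 7)(1 9 2 4)| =12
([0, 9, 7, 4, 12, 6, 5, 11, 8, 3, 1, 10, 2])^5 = [0, 2, 9, 11, 10, 6, 5, 3, 8, 7, 12, 4, 1]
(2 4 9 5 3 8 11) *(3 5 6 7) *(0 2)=(0 2 4 9 6 7 3 8 11)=[2, 1, 4, 8, 9, 5, 7, 3, 11, 6, 10, 0]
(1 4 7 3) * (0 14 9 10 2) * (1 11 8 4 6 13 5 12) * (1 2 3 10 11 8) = (0 14 9 11 1 6 13 5 12 2)(3 8 4 7 10) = [14, 6, 0, 8, 7, 12, 13, 10, 4, 11, 3, 1, 2, 5, 9]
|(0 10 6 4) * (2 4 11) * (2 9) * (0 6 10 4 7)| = |(0 4 6 11 9 2 7)| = 7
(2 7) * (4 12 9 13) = (2 7)(4 12 9 13) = [0, 1, 7, 3, 12, 5, 6, 2, 8, 13, 10, 11, 9, 4]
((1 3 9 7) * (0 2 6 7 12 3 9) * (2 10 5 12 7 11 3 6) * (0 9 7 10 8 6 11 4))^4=(3 12 10)(5 9 11)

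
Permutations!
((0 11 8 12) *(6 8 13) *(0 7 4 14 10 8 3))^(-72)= (14)(0 6 11 3 13)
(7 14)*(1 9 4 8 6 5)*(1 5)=[0, 9, 2, 3, 8, 5, 1, 14, 6, 4, 10, 11, 12, 13, 7]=(1 9 4 8 6)(7 14)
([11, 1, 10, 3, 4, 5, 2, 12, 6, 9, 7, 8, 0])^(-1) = (0 12 7 10 2 6 8 11)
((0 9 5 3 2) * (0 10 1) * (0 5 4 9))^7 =((1 5 3 2 10)(4 9))^7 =(1 3 10 5 2)(4 9)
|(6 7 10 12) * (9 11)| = 4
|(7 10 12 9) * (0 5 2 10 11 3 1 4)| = 11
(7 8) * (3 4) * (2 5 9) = (2 5 9)(3 4)(7 8) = [0, 1, 5, 4, 3, 9, 6, 8, 7, 2]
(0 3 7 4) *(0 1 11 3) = (1 11 3 7 4) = [0, 11, 2, 7, 1, 5, 6, 4, 8, 9, 10, 3]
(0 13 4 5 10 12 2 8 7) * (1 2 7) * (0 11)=(0 13 4 5 10 12 7 11)(1 2 8)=[13, 2, 8, 3, 5, 10, 6, 11, 1, 9, 12, 0, 7, 4]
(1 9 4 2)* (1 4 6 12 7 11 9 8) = (1 8)(2 4)(6 12 7 11 9) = [0, 8, 4, 3, 2, 5, 12, 11, 1, 6, 10, 9, 7]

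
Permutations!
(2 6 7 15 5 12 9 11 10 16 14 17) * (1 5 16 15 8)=(1 5 12 9 11 10 15 16 14 17 2 6 7 8)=[0, 5, 6, 3, 4, 12, 7, 8, 1, 11, 15, 10, 9, 13, 17, 16, 14, 2]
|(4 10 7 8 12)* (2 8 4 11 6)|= |(2 8 12 11 6)(4 10 7)|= 15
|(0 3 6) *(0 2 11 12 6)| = |(0 3)(2 11 12 6)| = 4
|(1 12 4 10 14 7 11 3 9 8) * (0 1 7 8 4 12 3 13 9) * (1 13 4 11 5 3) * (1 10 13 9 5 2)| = 42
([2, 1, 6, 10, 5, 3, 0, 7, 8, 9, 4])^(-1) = [6, 1, 0, 5, 10, 4, 2, 7, 8, 9, 3]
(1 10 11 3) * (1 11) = (1 10)(3 11) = [0, 10, 2, 11, 4, 5, 6, 7, 8, 9, 1, 3]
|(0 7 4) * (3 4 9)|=5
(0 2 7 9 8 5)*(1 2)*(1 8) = (0 8 5)(1 2 7 9) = [8, 2, 7, 3, 4, 0, 6, 9, 5, 1]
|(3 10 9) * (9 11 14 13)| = |(3 10 11 14 13 9)| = 6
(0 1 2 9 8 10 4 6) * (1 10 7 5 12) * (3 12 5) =[10, 2, 9, 12, 6, 5, 0, 3, 7, 8, 4, 11, 1] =(0 10 4 6)(1 2 9 8 7 3 12)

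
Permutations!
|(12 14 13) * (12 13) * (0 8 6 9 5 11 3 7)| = |(0 8 6 9 5 11 3 7)(12 14)| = 8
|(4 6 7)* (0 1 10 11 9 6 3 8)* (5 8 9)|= 30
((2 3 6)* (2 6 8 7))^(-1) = ((2 3 8 7))^(-1) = (2 7 8 3)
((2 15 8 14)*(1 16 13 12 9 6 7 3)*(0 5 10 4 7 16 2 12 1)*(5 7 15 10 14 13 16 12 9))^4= (16)(0 7 3)(1 15 2 8 10 13 4)(5 12 6 9 14)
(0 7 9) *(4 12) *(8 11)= (0 7 9)(4 12)(8 11)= [7, 1, 2, 3, 12, 5, 6, 9, 11, 0, 10, 8, 4]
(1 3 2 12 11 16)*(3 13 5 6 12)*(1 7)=(1 13 5 6 12 11 16 7)(2 3)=[0, 13, 3, 2, 4, 6, 12, 1, 8, 9, 10, 16, 11, 5, 14, 15, 7]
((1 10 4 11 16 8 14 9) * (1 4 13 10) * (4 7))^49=((4 11 16 8 14 9 7)(10 13))^49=(16)(10 13)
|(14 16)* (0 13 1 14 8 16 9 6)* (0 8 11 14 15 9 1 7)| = |(0 13 7)(1 15 9 6 8 16 11 14)| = 24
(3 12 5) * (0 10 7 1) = (0 10 7 1)(3 12 5) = [10, 0, 2, 12, 4, 3, 6, 1, 8, 9, 7, 11, 5]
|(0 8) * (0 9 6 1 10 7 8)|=6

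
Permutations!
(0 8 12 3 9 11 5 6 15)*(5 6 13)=[8, 1, 2, 9, 4, 13, 15, 7, 12, 11, 10, 6, 3, 5, 14, 0]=(0 8 12 3 9 11 6 15)(5 13)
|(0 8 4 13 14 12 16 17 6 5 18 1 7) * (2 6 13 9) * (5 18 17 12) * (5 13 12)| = 36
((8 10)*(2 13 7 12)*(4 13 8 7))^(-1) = (2 12 7 10 8)(4 13) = ((2 8 10 7 12)(4 13))^(-1)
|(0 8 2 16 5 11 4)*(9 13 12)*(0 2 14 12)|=30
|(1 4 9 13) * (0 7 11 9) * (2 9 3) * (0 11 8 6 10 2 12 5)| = |(0 7 8 6 10 2 9 13 1 4 11 3 12 5)| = 14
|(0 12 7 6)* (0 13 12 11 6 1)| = 7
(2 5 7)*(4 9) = (2 5 7)(4 9) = [0, 1, 5, 3, 9, 7, 6, 2, 8, 4]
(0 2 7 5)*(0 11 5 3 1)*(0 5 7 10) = [2, 5, 10, 1, 4, 11, 6, 3, 8, 9, 0, 7] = (0 2 10)(1 5 11 7 3)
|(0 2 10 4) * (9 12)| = 4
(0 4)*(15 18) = [4, 1, 2, 3, 0, 5, 6, 7, 8, 9, 10, 11, 12, 13, 14, 18, 16, 17, 15] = (0 4)(15 18)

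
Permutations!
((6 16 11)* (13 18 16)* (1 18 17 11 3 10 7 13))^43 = ((1 18 16 3 10 7 13 17 11 6))^43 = (1 3 13 6 16 7 11 18 10 17)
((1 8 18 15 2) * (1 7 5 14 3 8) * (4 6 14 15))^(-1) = ((2 7 5 15)(3 8 18 4 6 14))^(-1) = (2 15 5 7)(3 14 6 4 18 8)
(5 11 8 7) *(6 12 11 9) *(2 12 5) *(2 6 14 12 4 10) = (2 4 10)(5 9 14 12 11 8 7 6) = [0, 1, 4, 3, 10, 9, 5, 6, 7, 14, 2, 8, 11, 13, 12]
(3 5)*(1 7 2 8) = (1 7 2 8)(3 5) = [0, 7, 8, 5, 4, 3, 6, 2, 1]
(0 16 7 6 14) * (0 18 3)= (0 16 7 6 14 18 3)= [16, 1, 2, 0, 4, 5, 14, 6, 8, 9, 10, 11, 12, 13, 18, 15, 7, 17, 3]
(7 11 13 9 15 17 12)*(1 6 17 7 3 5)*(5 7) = [0, 6, 2, 7, 4, 1, 17, 11, 8, 15, 10, 13, 3, 9, 14, 5, 16, 12] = (1 6 17 12 3 7 11 13 9 15 5)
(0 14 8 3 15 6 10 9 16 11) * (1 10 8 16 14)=[1, 10, 2, 15, 4, 5, 8, 7, 3, 14, 9, 0, 12, 13, 16, 6, 11]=(0 1 10 9 14 16 11)(3 15 6 8)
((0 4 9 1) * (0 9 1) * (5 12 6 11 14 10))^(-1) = (0 9 1 4)(5 10 14 11 6 12)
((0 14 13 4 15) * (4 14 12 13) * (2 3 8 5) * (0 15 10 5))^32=((15)(0 12 13 14 4 10 5 2 3 8))^32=(15)(0 13 4 5 3)(2 8 12 14 10)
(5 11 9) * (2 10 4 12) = (2 10 4 12)(5 11 9) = [0, 1, 10, 3, 12, 11, 6, 7, 8, 5, 4, 9, 2]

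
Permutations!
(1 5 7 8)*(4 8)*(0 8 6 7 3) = (0 8 1 5 3)(4 6 7) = [8, 5, 2, 0, 6, 3, 7, 4, 1]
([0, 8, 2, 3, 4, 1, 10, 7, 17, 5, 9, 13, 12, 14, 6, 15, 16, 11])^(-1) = [0, 5, 2, 3, 4, 9, 14, 7, 1, 10, 6, 17, 12, 11, 13, 15, 16, 8]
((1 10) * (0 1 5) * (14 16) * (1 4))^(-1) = ((0 4 1 10 5)(14 16))^(-1) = (0 5 10 1 4)(14 16)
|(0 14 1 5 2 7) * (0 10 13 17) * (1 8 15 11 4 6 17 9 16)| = 8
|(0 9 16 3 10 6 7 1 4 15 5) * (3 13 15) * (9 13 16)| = 12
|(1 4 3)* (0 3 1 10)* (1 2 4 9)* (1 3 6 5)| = 14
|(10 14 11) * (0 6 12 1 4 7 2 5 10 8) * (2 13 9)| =14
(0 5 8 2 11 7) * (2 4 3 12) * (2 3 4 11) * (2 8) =(0 5 2 8 11 7)(3 12) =[5, 1, 8, 12, 4, 2, 6, 0, 11, 9, 10, 7, 3]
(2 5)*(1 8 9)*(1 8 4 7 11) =(1 4 7 11)(2 5)(8 9) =[0, 4, 5, 3, 7, 2, 6, 11, 9, 8, 10, 1]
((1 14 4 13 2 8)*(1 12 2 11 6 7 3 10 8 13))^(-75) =(14)(2 10 6)(3 11 12)(7 13 8)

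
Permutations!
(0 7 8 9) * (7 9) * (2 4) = (0 9)(2 4)(7 8) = [9, 1, 4, 3, 2, 5, 6, 8, 7, 0]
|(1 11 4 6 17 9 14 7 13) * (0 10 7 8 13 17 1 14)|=|(0 10 7 17 9)(1 11 4 6)(8 13 14)|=60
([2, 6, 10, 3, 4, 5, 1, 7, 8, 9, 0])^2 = [10, 1, 0, 3, 4, 5, 6, 7, 8, 9, 2]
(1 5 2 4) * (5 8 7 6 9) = (1 8 7 6 9 5 2 4) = [0, 8, 4, 3, 1, 2, 9, 6, 7, 5]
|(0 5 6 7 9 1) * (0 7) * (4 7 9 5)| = 10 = |(0 4 7 5 6)(1 9)|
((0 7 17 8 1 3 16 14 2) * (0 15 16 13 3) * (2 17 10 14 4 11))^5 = ((0 7 10 14 17 8 1)(2 15 16 4 11)(3 13))^5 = (0 8 14 7 1 17 10)(3 13)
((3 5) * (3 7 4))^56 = (7) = ((3 5 7 4))^56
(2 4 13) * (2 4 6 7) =[0, 1, 6, 3, 13, 5, 7, 2, 8, 9, 10, 11, 12, 4] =(2 6 7)(4 13)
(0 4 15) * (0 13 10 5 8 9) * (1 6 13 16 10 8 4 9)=(0 9)(1 6 13 8)(4 15 16 10 5)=[9, 6, 2, 3, 15, 4, 13, 7, 1, 0, 5, 11, 12, 8, 14, 16, 10]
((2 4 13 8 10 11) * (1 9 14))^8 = ((1 9 14)(2 4 13 8 10 11))^8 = (1 14 9)(2 13 10)(4 8 11)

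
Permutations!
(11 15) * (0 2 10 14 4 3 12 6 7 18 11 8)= (0 2 10 14 4 3 12 6 7 18 11 15 8)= [2, 1, 10, 12, 3, 5, 7, 18, 0, 9, 14, 15, 6, 13, 4, 8, 16, 17, 11]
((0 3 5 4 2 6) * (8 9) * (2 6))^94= ((0 3 5 4 6)(8 9))^94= (9)(0 6 4 5 3)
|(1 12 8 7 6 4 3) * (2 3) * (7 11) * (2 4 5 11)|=|(1 12 8 2 3)(5 11 7 6)|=20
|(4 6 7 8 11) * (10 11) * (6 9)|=7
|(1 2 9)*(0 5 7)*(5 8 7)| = 3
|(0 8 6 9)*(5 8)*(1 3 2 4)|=|(0 5 8 6 9)(1 3 2 4)|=20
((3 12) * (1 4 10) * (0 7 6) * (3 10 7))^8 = (12)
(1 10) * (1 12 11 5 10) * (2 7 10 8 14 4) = (2 7 10 12 11 5 8 14 4) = [0, 1, 7, 3, 2, 8, 6, 10, 14, 9, 12, 5, 11, 13, 4]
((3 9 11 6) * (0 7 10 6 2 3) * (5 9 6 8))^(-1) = (0 6 3 2 11 9 5 8 10 7)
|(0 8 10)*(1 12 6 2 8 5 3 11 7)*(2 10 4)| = 9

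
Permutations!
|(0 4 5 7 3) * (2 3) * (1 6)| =6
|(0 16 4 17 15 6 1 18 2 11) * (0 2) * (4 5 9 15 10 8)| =|(0 16 5 9 15 6 1 18)(2 11)(4 17 10 8)| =8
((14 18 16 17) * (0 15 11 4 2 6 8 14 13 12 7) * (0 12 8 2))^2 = (0 11)(4 15)(8 18 17)(13 14 16)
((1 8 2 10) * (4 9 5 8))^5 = ((1 4 9 5 8 2 10))^5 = (1 2 5 4 10 8 9)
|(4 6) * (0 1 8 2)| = 4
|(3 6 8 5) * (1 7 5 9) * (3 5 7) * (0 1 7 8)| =12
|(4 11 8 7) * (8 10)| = 5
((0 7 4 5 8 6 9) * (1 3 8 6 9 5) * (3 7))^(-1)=(0 9 8 3)(1 4 7)(5 6)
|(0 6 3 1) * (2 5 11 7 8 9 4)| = |(0 6 3 1)(2 5 11 7 8 9 4)| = 28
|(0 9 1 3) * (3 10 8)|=|(0 9 1 10 8 3)|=6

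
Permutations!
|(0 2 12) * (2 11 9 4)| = 6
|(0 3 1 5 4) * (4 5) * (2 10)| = |(0 3 1 4)(2 10)| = 4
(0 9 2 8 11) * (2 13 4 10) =(0 9 13 4 10 2 8 11) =[9, 1, 8, 3, 10, 5, 6, 7, 11, 13, 2, 0, 12, 4]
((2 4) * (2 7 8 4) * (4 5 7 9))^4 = (9)(5 7 8)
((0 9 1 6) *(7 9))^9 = (0 6 1 9 7)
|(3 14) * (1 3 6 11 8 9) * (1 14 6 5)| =8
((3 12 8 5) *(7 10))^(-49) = (3 5 8 12)(7 10)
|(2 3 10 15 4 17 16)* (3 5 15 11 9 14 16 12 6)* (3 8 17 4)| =|(2 5 15 3 10 11 9 14 16)(6 8 17 12)| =36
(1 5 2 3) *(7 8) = (1 5 2 3)(7 8) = [0, 5, 3, 1, 4, 2, 6, 8, 7]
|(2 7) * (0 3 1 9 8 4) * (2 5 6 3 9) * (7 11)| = 28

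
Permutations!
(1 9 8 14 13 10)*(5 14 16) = (1 9 8 16 5 14 13 10) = [0, 9, 2, 3, 4, 14, 6, 7, 16, 8, 1, 11, 12, 10, 13, 15, 5]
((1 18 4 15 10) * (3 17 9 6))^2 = ((1 18 4 15 10)(3 17 9 6))^2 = (1 4 10 18 15)(3 9)(6 17)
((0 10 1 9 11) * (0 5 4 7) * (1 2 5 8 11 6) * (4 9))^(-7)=(0 2 9 1 7 10 5 6 4)(8 11)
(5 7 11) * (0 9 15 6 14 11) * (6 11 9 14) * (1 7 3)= [14, 7, 2, 1, 4, 3, 6, 0, 8, 15, 10, 5, 12, 13, 9, 11]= (0 14 9 15 11 5 3 1 7)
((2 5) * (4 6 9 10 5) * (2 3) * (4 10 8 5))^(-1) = ((2 10 4 6 9 8 5 3))^(-1) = (2 3 5 8 9 6 4 10)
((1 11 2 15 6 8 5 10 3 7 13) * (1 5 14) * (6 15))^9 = (15)(1 6)(2 14)(3 10 5 13 7)(8 11)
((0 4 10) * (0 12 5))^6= ((0 4 10 12 5))^6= (0 4 10 12 5)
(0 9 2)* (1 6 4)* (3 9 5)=(0 5 3 9 2)(1 6 4)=[5, 6, 0, 9, 1, 3, 4, 7, 8, 2]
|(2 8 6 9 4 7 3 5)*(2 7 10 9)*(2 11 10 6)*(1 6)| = |(1 6 11 10 9 4)(2 8)(3 5 7)| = 6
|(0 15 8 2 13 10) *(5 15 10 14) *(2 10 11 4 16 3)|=12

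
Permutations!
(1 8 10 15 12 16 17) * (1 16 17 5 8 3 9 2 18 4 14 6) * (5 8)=(1 3 9 2 18 4 14 6)(8 10 15 12 17 16)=[0, 3, 18, 9, 14, 5, 1, 7, 10, 2, 15, 11, 17, 13, 6, 12, 8, 16, 4]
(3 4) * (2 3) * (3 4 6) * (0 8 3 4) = [8, 1, 0, 6, 2, 5, 4, 7, 3] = (0 8 3 6 4 2)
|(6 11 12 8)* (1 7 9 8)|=7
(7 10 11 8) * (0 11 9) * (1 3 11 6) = (0 6 1 3 11 8 7 10 9) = [6, 3, 2, 11, 4, 5, 1, 10, 7, 0, 9, 8]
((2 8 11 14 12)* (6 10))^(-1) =(2 12 14 11 8)(6 10)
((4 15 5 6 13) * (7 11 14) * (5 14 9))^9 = (15)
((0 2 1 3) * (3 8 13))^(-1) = (0 3 13 8 1 2)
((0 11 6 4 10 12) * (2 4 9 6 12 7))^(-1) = (0 12 11)(2 7 10 4)(6 9)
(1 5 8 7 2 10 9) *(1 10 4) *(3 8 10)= (1 5 10 9 3 8 7 2 4)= [0, 5, 4, 8, 1, 10, 6, 2, 7, 3, 9]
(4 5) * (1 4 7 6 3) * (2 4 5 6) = (1 5 7 2 4 6 3) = [0, 5, 4, 1, 6, 7, 3, 2]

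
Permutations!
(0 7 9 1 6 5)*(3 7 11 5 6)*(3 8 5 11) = (11)(0 3 7 9 1 8 5) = [3, 8, 2, 7, 4, 0, 6, 9, 5, 1, 10, 11]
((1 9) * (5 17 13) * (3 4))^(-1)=((1 9)(3 4)(5 17 13))^(-1)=(1 9)(3 4)(5 13 17)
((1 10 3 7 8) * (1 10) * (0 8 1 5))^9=((0 8 10 3 7 1 5))^9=(0 10 7 5 8 3 1)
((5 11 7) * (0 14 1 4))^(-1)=((0 14 1 4)(5 11 7))^(-1)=(0 4 1 14)(5 7 11)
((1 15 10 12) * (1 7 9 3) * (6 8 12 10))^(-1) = (1 3 9 7 12 8 6 15)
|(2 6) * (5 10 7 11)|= |(2 6)(5 10 7 11)|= 4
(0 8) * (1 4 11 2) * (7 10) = (0 8)(1 4 11 2)(7 10) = [8, 4, 1, 3, 11, 5, 6, 10, 0, 9, 7, 2]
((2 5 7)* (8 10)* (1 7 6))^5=(8 10)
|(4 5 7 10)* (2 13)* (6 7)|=10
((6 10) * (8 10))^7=((6 8 10))^7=(6 8 10)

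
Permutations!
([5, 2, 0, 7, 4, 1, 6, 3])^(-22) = [1, 0, 5, 3, 4, 2, 6, 7]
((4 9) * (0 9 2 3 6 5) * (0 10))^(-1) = ((0 9 4 2 3 6 5 10))^(-1) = (0 10 5 6 3 2 4 9)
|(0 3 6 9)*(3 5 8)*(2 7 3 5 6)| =6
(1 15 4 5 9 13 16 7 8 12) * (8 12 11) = (1 15 4 5 9 13 16 7 12)(8 11) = [0, 15, 2, 3, 5, 9, 6, 12, 11, 13, 10, 8, 1, 16, 14, 4, 7]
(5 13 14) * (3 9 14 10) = [0, 1, 2, 9, 4, 13, 6, 7, 8, 14, 3, 11, 12, 10, 5] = (3 9 14 5 13 10)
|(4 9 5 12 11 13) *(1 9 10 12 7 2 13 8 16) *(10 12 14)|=22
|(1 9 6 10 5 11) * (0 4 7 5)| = 9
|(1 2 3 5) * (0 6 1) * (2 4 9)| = 8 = |(0 6 1 4 9 2 3 5)|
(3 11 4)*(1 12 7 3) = [0, 12, 2, 11, 1, 5, 6, 3, 8, 9, 10, 4, 7] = (1 12 7 3 11 4)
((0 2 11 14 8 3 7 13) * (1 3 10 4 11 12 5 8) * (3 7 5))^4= (0 5 11 13 3 4 7 12 10 1 2 8 14)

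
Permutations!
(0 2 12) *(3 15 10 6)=(0 2 12)(3 15 10 6)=[2, 1, 12, 15, 4, 5, 3, 7, 8, 9, 6, 11, 0, 13, 14, 10]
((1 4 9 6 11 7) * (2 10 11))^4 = (1 2)(4 10)(6 7)(9 11)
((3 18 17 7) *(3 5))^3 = (3 7 18 5 17)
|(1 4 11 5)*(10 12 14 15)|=|(1 4 11 5)(10 12 14 15)|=4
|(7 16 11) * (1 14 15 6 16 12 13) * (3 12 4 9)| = |(1 14 15 6 16 11 7 4 9 3 12 13)| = 12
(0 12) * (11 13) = (0 12)(11 13) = [12, 1, 2, 3, 4, 5, 6, 7, 8, 9, 10, 13, 0, 11]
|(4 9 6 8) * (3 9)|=|(3 9 6 8 4)|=5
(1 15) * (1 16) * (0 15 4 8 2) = (0 15 16 1 4 8 2) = [15, 4, 0, 3, 8, 5, 6, 7, 2, 9, 10, 11, 12, 13, 14, 16, 1]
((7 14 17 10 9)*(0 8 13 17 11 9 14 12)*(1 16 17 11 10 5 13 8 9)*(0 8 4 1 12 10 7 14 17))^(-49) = (0 13)(1 17)(4 10)(5 16)(7 8)(9 11)(12 14)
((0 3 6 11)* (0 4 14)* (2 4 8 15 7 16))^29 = ((0 3 6 11 8 15 7 16 2 4 14))^29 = (0 16 11 14 7 6 4 15 3 2 8)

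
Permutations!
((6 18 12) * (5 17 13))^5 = ((5 17 13)(6 18 12))^5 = (5 13 17)(6 12 18)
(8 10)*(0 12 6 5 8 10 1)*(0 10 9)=(0 12 6 5 8 1 10 9)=[12, 10, 2, 3, 4, 8, 5, 7, 1, 0, 9, 11, 6]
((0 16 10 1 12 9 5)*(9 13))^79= ((0 16 10 1 12 13 9 5))^79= (0 5 9 13 12 1 10 16)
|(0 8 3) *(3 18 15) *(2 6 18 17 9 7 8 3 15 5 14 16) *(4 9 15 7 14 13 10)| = 20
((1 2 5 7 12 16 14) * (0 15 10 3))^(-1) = ((0 15 10 3)(1 2 5 7 12 16 14))^(-1) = (0 3 10 15)(1 14 16 12 7 5 2)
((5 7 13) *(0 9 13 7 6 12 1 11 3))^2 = ((0 9 13 5 6 12 1 11 3))^2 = (0 13 6 1 3 9 5 12 11)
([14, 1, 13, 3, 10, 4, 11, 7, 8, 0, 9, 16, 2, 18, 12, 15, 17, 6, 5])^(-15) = [18, 1, 10, 3, 12, 14, 11, 7, 8, 13, 2, 16, 4, 9, 5, 15, 17, 6, 0]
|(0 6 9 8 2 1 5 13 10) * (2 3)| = |(0 6 9 8 3 2 1 5 13 10)| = 10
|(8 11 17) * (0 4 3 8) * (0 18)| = |(0 4 3 8 11 17 18)| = 7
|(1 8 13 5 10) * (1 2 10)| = |(1 8 13 5)(2 10)| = 4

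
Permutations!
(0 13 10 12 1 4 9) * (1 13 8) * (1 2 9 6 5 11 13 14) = (0 8 2 9)(1 4 6 5 11 13 10 12 14) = [8, 4, 9, 3, 6, 11, 5, 7, 2, 0, 12, 13, 14, 10, 1]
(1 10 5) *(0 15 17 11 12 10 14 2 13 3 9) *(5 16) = (0 15 17 11 12 10 16 5 1 14 2 13 3 9) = [15, 14, 13, 9, 4, 1, 6, 7, 8, 0, 16, 12, 10, 3, 2, 17, 5, 11]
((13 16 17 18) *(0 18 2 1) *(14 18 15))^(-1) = ((0 15 14 18 13 16 17 2 1))^(-1) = (0 1 2 17 16 13 18 14 15)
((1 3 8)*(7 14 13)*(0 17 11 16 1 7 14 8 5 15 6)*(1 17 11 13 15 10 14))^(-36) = ((0 11 16 17 13 1 3 5 10 14 15 6)(7 8))^(-36) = (17)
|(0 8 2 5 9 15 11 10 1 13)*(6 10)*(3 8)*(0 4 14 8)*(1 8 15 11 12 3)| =|(0 1 13 4 14 15 12 3)(2 5 9 11 6 10 8)| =56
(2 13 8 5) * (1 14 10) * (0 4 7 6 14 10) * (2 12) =(0 4 7 6 14)(1 10)(2 13 8 5 12) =[4, 10, 13, 3, 7, 12, 14, 6, 5, 9, 1, 11, 2, 8, 0]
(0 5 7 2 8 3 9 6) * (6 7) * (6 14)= (0 5 14 6)(2 8 3 9 7)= [5, 1, 8, 9, 4, 14, 0, 2, 3, 7, 10, 11, 12, 13, 6]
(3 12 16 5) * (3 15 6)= [0, 1, 2, 12, 4, 15, 3, 7, 8, 9, 10, 11, 16, 13, 14, 6, 5]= (3 12 16 5 15 6)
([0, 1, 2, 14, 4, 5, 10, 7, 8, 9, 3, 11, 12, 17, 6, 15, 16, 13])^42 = [0, 1, 2, 6, 4, 5, 3, 7, 8, 9, 14, 11, 12, 13, 10, 15, 16, 17]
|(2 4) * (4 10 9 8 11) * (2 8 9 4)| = 5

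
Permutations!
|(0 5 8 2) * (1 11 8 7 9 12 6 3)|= 11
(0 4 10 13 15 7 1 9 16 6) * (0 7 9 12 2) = (0 4 10 13 15 9 16 6 7 1 12 2) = [4, 12, 0, 3, 10, 5, 7, 1, 8, 16, 13, 11, 2, 15, 14, 9, 6]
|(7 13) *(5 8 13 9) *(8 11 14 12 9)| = 15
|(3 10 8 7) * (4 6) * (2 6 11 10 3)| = 7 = |(2 6 4 11 10 8 7)|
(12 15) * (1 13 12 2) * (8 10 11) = (1 13 12 15 2)(8 10 11) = [0, 13, 1, 3, 4, 5, 6, 7, 10, 9, 11, 8, 15, 12, 14, 2]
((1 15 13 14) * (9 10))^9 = ((1 15 13 14)(9 10))^9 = (1 15 13 14)(9 10)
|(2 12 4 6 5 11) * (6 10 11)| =10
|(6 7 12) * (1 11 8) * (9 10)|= |(1 11 8)(6 7 12)(9 10)|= 6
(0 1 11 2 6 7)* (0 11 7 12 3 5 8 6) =(0 1 7 11 2)(3 5 8 6 12) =[1, 7, 0, 5, 4, 8, 12, 11, 6, 9, 10, 2, 3]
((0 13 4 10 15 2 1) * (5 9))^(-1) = (0 1 2 15 10 4 13)(5 9)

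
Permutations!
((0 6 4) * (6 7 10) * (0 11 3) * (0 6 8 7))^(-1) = (3 11 4 6)(7 8 10)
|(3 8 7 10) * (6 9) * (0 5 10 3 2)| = 12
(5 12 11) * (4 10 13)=(4 10 13)(5 12 11)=[0, 1, 2, 3, 10, 12, 6, 7, 8, 9, 13, 5, 11, 4]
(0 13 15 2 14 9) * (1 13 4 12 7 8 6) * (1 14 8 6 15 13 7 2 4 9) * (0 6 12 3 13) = (0 9 6 14 1 7 12 2 8 15 4 3 13) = [9, 7, 8, 13, 3, 5, 14, 12, 15, 6, 10, 11, 2, 0, 1, 4]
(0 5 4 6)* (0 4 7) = (0 5 7)(4 6) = [5, 1, 2, 3, 6, 7, 4, 0]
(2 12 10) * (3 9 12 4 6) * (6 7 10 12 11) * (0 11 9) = (12)(0 11 6 3)(2 4 7 10) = [11, 1, 4, 0, 7, 5, 3, 10, 8, 9, 2, 6, 12]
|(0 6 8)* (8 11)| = 4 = |(0 6 11 8)|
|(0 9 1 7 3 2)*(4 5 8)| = |(0 9 1 7 3 2)(4 5 8)| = 6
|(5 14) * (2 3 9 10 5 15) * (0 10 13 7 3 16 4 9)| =|(0 10 5 14 15 2 16 4 9 13 7 3)| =12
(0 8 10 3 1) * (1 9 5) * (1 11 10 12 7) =(0 8 12 7 1)(3 9 5 11 10) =[8, 0, 2, 9, 4, 11, 6, 1, 12, 5, 3, 10, 7]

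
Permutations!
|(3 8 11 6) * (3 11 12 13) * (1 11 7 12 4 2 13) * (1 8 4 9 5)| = |(1 11 6 7 12 8 9 5)(2 13 3 4)| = 8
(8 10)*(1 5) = (1 5)(8 10) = [0, 5, 2, 3, 4, 1, 6, 7, 10, 9, 8]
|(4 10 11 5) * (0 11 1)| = 6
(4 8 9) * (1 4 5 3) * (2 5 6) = [0, 4, 5, 1, 8, 3, 2, 7, 9, 6] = (1 4 8 9 6 2 5 3)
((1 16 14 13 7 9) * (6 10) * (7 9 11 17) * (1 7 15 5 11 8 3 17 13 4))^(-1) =((1 16 14 4)(3 17 15 5 11 13 9 7 8)(6 10))^(-1) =(1 4 14 16)(3 8 7 9 13 11 5 15 17)(6 10)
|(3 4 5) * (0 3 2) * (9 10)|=10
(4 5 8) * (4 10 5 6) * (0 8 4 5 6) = [8, 1, 2, 3, 0, 4, 5, 7, 10, 9, 6] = (0 8 10 6 5 4)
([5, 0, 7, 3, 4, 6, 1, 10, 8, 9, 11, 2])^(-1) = (0 1 6 5)(2 11 10 7)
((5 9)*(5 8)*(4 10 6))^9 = ((4 10 6)(5 9 8))^9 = (10)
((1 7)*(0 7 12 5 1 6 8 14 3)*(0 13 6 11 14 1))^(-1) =((0 7 11 14 3 13 6 8 1 12 5))^(-1) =(0 5 12 1 8 6 13 3 14 11 7)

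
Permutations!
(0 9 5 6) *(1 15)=(0 9 5 6)(1 15)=[9, 15, 2, 3, 4, 6, 0, 7, 8, 5, 10, 11, 12, 13, 14, 1]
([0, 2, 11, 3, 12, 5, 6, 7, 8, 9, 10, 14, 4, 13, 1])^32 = (14)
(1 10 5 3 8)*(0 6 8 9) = (0 6 8 1 10 5 3 9) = [6, 10, 2, 9, 4, 3, 8, 7, 1, 0, 5]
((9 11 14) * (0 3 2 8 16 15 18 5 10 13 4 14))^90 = ((0 3 2 8 16 15 18 5 10 13 4 14 9 11))^90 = (0 18 9 16 4 2 10)(3 5 11 15 14 8 13)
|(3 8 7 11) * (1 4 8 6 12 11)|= 4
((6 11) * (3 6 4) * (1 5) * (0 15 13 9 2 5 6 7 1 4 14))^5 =(0 5 6 13 3 14 2 1 15 4 11 9 7)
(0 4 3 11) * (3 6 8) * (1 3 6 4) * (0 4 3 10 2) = (0 1 10 2)(3 11 4)(6 8) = [1, 10, 0, 11, 3, 5, 8, 7, 6, 9, 2, 4]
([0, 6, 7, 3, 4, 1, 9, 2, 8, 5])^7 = (1 5 9 6)(2 7)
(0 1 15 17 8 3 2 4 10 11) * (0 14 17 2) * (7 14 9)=(0 1 15 2 4 10 11 9 7 14 17 8 3)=[1, 15, 4, 0, 10, 5, 6, 14, 3, 7, 11, 9, 12, 13, 17, 2, 16, 8]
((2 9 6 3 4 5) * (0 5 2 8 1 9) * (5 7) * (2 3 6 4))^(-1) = (0 2 3 4 9 1 8 5 7)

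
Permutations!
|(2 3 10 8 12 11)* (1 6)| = 6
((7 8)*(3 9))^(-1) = ((3 9)(7 8))^(-1) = (3 9)(7 8)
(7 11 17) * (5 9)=(5 9)(7 11 17)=[0, 1, 2, 3, 4, 9, 6, 11, 8, 5, 10, 17, 12, 13, 14, 15, 16, 7]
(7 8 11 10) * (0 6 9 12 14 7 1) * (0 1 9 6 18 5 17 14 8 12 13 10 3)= (0 18 5 17 14 7 12 8 11 3)(9 13 10)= [18, 1, 2, 0, 4, 17, 6, 12, 11, 13, 9, 3, 8, 10, 7, 15, 16, 14, 5]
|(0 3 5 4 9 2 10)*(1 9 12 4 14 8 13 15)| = 22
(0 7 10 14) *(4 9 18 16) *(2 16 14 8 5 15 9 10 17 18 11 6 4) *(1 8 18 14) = (0 7 17 14)(1 8 5 15 9 11 6 4 10 18)(2 16) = [7, 8, 16, 3, 10, 15, 4, 17, 5, 11, 18, 6, 12, 13, 0, 9, 2, 14, 1]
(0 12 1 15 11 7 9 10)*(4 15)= [12, 4, 2, 3, 15, 5, 6, 9, 8, 10, 0, 7, 1, 13, 14, 11]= (0 12 1 4 15 11 7 9 10)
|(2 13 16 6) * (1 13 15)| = 6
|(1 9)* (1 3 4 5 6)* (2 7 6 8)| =9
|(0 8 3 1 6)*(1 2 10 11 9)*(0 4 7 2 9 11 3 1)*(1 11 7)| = |(0 8 11 7 2 10 3 9)(1 6 4)| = 24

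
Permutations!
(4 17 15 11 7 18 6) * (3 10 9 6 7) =[0, 1, 2, 10, 17, 5, 4, 18, 8, 6, 9, 3, 12, 13, 14, 11, 16, 15, 7] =(3 10 9 6 4 17 15 11)(7 18)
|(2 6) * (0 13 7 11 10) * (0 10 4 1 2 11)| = |(0 13 7)(1 2 6 11 4)| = 15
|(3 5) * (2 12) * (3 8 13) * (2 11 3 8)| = |(2 12 11 3 5)(8 13)| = 10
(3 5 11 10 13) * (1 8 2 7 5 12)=[0, 8, 7, 12, 4, 11, 6, 5, 2, 9, 13, 10, 1, 3]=(1 8 2 7 5 11 10 13 3 12)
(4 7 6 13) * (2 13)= (2 13 4 7 6)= [0, 1, 13, 3, 7, 5, 2, 6, 8, 9, 10, 11, 12, 4]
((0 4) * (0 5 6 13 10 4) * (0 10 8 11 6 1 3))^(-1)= (0 3 1 5 4 10)(6 11 8 13)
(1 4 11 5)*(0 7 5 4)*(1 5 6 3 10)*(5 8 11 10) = (0 7 6 3 5 8 11 4 10 1) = [7, 0, 2, 5, 10, 8, 3, 6, 11, 9, 1, 4]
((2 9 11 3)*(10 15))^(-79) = ((2 9 11 3)(10 15))^(-79) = (2 9 11 3)(10 15)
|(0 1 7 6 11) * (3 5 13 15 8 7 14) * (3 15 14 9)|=12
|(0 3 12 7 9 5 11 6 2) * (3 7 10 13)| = |(0 7 9 5 11 6 2)(3 12 10 13)| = 28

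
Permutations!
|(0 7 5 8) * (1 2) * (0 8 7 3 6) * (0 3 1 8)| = |(0 1 2 8)(3 6)(5 7)| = 4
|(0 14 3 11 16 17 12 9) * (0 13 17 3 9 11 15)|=10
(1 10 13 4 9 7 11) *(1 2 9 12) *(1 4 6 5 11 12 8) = (1 10 13 6 5 11 2 9 7 12 4 8) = [0, 10, 9, 3, 8, 11, 5, 12, 1, 7, 13, 2, 4, 6]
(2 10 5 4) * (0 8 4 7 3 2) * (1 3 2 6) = (0 8 4)(1 3 6)(2 10 5 7) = [8, 3, 10, 6, 0, 7, 1, 2, 4, 9, 5]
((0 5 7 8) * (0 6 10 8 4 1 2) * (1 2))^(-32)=(0 4 5 2 7)(6 10 8)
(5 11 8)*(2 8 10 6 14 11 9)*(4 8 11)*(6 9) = [0, 1, 11, 3, 8, 6, 14, 7, 5, 2, 9, 10, 12, 13, 4] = (2 11 10 9)(4 8 5 6 14)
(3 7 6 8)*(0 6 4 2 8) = [6, 1, 8, 7, 2, 5, 0, 4, 3] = (0 6)(2 8 3 7 4)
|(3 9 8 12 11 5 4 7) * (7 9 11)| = 8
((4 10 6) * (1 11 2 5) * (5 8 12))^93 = ((1 11 2 8 12 5)(4 10 6))^93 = (1 8)(2 5)(11 12)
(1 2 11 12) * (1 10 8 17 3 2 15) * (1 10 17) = [0, 15, 11, 2, 4, 5, 6, 7, 1, 9, 8, 12, 17, 13, 14, 10, 16, 3] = (1 15 10 8)(2 11 12 17 3)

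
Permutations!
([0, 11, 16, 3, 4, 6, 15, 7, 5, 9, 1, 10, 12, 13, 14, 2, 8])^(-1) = (1 10 11)(2 15 6 5 8 16)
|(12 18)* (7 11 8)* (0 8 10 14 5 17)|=|(0 8 7 11 10 14 5 17)(12 18)|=8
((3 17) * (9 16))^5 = (3 17)(9 16)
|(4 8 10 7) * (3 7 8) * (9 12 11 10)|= |(3 7 4)(8 9 12 11 10)|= 15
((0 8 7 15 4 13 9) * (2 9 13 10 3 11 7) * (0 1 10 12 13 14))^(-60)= (0 4 3 2 13 7 1)(8 12 11 9 14 15 10)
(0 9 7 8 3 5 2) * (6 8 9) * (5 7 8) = (0 6 5 2)(3 7 9 8) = [6, 1, 0, 7, 4, 2, 5, 9, 3, 8]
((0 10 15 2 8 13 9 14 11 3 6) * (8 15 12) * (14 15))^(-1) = (0 6 3 11 14 2 15 9 13 8 12 10)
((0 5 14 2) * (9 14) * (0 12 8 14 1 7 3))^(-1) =(0 3 7 1 9 5)(2 14 8 12)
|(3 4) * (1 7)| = |(1 7)(3 4)| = 2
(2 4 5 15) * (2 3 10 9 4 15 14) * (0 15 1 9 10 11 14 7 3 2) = (0 15 2 1 9 4 5 7 3 11 14) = [15, 9, 1, 11, 5, 7, 6, 3, 8, 4, 10, 14, 12, 13, 0, 2]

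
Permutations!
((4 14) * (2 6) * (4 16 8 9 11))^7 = ((2 6)(4 14 16 8 9 11))^7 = (2 6)(4 14 16 8 9 11)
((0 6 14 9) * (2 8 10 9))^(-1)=(0 9 10 8 2 14 6)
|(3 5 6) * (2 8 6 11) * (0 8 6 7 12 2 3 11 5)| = |(0 8 7 12 2 6 11 3)| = 8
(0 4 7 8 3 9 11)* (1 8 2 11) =(0 4 7 2 11)(1 8 3 9) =[4, 8, 11, 9, 7, 5, 6, 2, 3, 1, 10, 0]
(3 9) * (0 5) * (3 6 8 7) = (0 5)(3 9 6 8 7) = [5, 1, 2, 9, 4, 0, 8, 3, 7, 6]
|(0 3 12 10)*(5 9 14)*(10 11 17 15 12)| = |(0 3 10)(5 9 14)(11 17 15 12)| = 12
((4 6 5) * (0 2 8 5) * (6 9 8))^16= ((0 2 6)(4 9 8 5))^16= (9)(0 2 6)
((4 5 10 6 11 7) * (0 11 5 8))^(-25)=((0 11 7 4 8)(5 10 6))^(-25)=(11)(5 6 10)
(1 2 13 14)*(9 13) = (1 2 9 13 14) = [0, 2, 9, 3, 4, 5, 6, 7, 8, 13, 10, 11, 12, 14, 1]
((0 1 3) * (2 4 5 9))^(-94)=((0 1 3)(2 4 5 9))^(-94)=(0 3 1)(2 5)(4 9)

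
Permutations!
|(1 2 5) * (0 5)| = 4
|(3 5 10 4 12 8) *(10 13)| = |(3 5 13 10 4 12 8)| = 7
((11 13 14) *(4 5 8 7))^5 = (4 5 8 7)(11 14 13)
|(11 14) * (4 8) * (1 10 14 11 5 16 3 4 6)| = 9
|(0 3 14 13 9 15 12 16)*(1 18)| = 8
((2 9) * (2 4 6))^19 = (2 6 4 9)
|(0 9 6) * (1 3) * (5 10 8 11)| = |(0 9 6)(1 3)(5 10 8 11)| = 12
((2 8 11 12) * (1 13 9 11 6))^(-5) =(1 11 8 13 12 6 9 2)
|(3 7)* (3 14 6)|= 4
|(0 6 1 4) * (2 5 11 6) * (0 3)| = |(0 2 5 11 6 1 4 3)| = 8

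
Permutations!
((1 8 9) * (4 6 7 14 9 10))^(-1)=(1 9 14 7 6 4 10 8)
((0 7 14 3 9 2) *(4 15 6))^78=((0 7 14 3 9 2)(4 15 6))^78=(15)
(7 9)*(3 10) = [0, 1, 2, 10, 4, 5, 6, 9, 8, 7, 3] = (3 10)(7 9)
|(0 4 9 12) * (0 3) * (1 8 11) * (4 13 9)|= |(0 13 9 12 3)(1 8 11)|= 15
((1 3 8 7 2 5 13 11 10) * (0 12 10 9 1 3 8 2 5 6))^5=((0 12 10 3 2 6)(1 8 7 5 13 11 9))^5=(0 6 2 3 10 12)(1 11 5 8 9 13 7)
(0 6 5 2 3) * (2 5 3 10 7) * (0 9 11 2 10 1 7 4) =(0 6 3 9 11 2 1 7 10 4) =[6, 7, 1, 9, 0, 5, 3, 10, 8, 11, 4, 2]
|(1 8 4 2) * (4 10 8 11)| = 4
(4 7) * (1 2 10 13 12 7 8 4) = (1 2 10 13 12 7)(4 8) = [0, 2, 10, 3, 8, 5, 6, 1, 4, 9, 13, 11, 7, 12]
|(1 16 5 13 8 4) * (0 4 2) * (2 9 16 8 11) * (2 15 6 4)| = 10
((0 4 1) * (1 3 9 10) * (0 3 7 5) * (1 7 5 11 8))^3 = ((0 4 5)(1 3 9 10 7 11 8))^3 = (1 10 8 9 11 3 7)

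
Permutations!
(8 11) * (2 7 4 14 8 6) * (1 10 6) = [0, 10, 7, 3, 14, 5, 2, 4, 11, 9, 6, 1, 12, 13, 8] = (1 10 6 2 7 4 14 8 11)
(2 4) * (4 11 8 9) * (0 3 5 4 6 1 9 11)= (0 3 5 4 2)(1 9 6)(8 11)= [3, 9, 0, 5, 2, 4, 1, 7, 11, 6, 10, 8]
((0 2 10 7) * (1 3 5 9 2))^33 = ((0 1 3 5 9 2 10 7))^33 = (0 1 3 5 9 2 10 7)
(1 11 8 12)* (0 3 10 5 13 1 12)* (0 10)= (0 3)(1 11 8 10 5 13)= [3, 11, 2, 0, 4, 13, 6, 7, 10, 9, 5, 8, 12, 1]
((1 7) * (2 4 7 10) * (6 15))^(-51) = ((1 10 2 4 7)(6 15))^(-51) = (1 7 4 2 10)(6 15)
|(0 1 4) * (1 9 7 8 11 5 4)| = |(0 9 7 8 11 5 4)| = 7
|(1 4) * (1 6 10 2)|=|(1 4 6 10 2)|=5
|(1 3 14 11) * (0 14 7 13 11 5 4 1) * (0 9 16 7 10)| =|(0 14 5 4 1 3 10)(7 13 11 9 16)| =35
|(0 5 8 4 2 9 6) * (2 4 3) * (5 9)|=|(0 9 6)(2 5 8 3)|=12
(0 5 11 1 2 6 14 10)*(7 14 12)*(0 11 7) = [5, 2, 6, 3, 4, 7, 12, 14, 8, 9, 11, 1, 0, 13, 10] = (0 5 7 14 10 11 1 2 6 12)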